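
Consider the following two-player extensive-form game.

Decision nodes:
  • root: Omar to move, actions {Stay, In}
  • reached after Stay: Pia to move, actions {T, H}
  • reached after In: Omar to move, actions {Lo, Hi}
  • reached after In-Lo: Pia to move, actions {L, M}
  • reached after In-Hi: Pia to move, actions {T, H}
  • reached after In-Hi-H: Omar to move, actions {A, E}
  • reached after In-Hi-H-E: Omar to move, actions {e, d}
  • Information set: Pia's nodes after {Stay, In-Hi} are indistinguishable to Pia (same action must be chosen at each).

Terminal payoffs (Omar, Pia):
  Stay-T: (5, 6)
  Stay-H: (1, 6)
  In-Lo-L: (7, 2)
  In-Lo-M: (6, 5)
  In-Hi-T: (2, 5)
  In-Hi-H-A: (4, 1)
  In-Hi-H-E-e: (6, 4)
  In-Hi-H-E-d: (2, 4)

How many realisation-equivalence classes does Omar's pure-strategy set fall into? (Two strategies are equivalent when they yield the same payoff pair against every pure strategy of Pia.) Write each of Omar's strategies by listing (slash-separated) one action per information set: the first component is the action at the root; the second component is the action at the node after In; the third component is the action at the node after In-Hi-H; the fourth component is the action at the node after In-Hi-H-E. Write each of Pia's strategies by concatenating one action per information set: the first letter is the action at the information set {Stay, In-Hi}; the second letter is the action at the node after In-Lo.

Omar has 16 pure strategies: Stay/Lo/A/e, Stay/Lo/A/d, Stay/Lo/E/e, Stay/Lo/E/d, Stay/Hi/A/e, Stay/Hi/A/d, Stay/Hi/E/e, Stay/Hi/E/d, In/Lo/A/e, In/Lo/A/d, In/Lo/E/e, In/Lo/E/d, In/Hi/A/e, In/Hi/A/d, In/Hi/E/e, In/Hi/E/d. Columns: TL, TM, HL, HM.
{Stay/Lo/A/e, Stay/Lo/A/d, Stay/Lo/E/e, Stay/Lo/E/d, Stay/Hi/A/e, Stay/Hi/A/d, Stay/Hi/E/e, Stay/Hi/E/d} → row (5,6) (5,6) (1,6) (1,6)
{In/Lo/A/e, In/Lo/A/d, In/Lo/E/e, In/Lo/E/d} → row (7,2) (6,5) (7,2) (6,5)
{In/Hi/A/e, In/Hi/A/d} → row (2,5) (2,5) (4,1) (4,1)
{In/Hi/E/e} → row (2,5) (2,5) (6,4) (6,4)
{In/Hi/E/d} → row (2,5) (2,5) (2,4) (2,4)
That's 5 distinct rows out of 16 strategies.

5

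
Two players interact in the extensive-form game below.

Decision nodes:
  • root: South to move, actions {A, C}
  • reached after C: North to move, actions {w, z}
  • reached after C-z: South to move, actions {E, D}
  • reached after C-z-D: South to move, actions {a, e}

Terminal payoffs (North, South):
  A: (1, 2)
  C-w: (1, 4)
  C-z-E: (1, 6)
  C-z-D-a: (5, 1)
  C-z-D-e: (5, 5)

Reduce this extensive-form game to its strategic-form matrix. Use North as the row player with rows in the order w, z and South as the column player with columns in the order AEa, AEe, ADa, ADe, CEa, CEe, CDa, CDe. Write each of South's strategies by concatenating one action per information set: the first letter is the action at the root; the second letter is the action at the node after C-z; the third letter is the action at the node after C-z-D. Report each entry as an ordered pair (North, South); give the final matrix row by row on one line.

w: (1,2) (1,2) (1,2) (1,2) (1,4) (1,4) (1,4) (1,4) | z: (1,2) (1,2) (1,2) (1,2) (1,6) (1,6) (5,1) (5,5)

          AEa      AEe      ADa      ADe      CEa      CEe      CDa      CDe
   w    (1,2)    (1,2)    (1,2)    (1,2)    (1,4)    (1,4)    (1,4)    (1,4)
   z    (1,2)    (1,2)    (1,2)    (1,2)    (1,6)    (1,6)    (5,1)    (5,5)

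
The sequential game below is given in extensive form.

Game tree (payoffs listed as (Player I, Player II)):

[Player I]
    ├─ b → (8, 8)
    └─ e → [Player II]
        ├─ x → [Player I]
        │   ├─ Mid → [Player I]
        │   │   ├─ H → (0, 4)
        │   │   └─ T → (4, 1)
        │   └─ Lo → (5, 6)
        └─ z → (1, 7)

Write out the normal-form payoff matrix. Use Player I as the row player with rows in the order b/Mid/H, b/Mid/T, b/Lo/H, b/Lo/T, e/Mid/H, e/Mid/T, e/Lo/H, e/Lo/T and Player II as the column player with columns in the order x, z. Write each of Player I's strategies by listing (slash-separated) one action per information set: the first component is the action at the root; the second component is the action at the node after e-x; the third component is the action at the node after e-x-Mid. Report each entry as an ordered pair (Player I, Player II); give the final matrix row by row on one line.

Row b/Mid/H: x→(8,8), z→(8,8)
Row b/Mid/T: x→(8,8), z→(8,8)
Row b/Lo/H: x→(8,8), z→(8,8)
Row b/Lo/T: x→(8,8), z→(8,8)
Row e/Mid/H: x→(0,4), z→(1,7)
Row e/Mid/T: x→(4,1), z→(1,7)
Row e/Lo/H: x→(5,6), z→(1,7)
Row e/Lo/T: x→(5,6), z→(1,7)

b/Mid/H: (8,8) (8,8) | b/Mid/T: (8,8) (8,8) | b/Lo/H: (8,8) (8,8) | b/Lo/T: (8,8) (8,8) | e/Mid/H: (0,4) (1,7) | e/Mid/T: (4,1) (1,7) | e/Lo/H: (5,6) (1,7) | e/Lo/T: (5,6) (1,7)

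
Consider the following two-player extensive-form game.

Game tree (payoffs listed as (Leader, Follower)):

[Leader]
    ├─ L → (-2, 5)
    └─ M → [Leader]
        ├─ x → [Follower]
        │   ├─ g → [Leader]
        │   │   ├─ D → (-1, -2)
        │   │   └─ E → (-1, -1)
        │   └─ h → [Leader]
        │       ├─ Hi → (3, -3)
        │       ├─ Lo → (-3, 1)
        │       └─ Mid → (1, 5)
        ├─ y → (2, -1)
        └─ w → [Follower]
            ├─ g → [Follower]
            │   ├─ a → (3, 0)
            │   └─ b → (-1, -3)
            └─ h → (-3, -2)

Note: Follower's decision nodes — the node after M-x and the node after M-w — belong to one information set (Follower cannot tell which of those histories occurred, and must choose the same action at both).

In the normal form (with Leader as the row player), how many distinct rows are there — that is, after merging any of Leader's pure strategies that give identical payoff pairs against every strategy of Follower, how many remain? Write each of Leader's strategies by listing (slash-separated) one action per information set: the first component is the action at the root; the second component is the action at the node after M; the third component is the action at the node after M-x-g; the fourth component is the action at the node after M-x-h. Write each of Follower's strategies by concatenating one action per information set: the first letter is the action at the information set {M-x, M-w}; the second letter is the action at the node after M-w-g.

Leader has 36 pure strategies: L/x/D/Hi, L/x/D/Lo, L/x/D/Mid, L/x/E/Hi, L/x/E/Lo, L/x/E/Mid, L/y/D/Hi, L/y/D/Lo, L/y/D/Mid, L/y/E/Hi, L/y/E/Lo, L/y/E/Mid, L/w/D/Hi, L/w/D/Lo, L/w/D/Mid, L/w/E/Hi, L/w/E/Lo, L/w/E/Mid, M/x/D/Hi, M/x/D/Lo, M/x/D/Mid, M/x/E/Hi, M/x/E/Lo, M/x/E/Mid, M/y/D/Hi, M/y/D/Lo, M/y/D/Mid, M/y/E/Hi, M/y/E/Lo, M/y/E/Mid, M/w/D/Hi, M/w/D/Lo, M/w/D/Mid, M/w/E/Hi, M/w/E/Lo, M/w/E/Mid. Columns: ga, gb, ha, hb.
{L/x/D/Hi, L/x/D/Lo, L/x/D/Mid, L/x/E/Hi, L/x/E/Lo, L/x/E/Mid, L/y/D/Hi, L/y/D/Lo, L/y/D/Mid, L/y/E/Hi, L/y/E/Lo, L/y/E/Mid, L/w/D/Hi, L/w/D/Lo, L/w/D/Mid, L/w/E/Hi, L/w/E/Lo, L/w/E/Mid} → row (-2,5) (-2,5) (-2,5) (-2,5)
{M/x/D/Hi} → row (-1,-2) (-1,-2) (3,-3) (3,-3)
{M/x/D/Lo} → row (-1,-2) (-1,-2) (-3,1) (-3,1)
{M/x/D/Mid} → row (-1,-2) (-1,-2) (1,5) (1,5)
{M/x/E/Hi} → row (-1,-1) (-1,-1) (3,-3) (3,-3)
{M/x/E/Lo} → row (-1,-1) (-1,-1) (-3,1) (-3,1)
{M/x/E/Mid} → row (-1,-1) (-1,-1) (1,5) (1,5)
{M/y/D/Hi, M/y/D/Lo, M/y/D/Mid, M/y/E/Hi, M/y/E/Lo, M/y/E/Mid} → row (2,-1) (2,-1) (2,-1) (2,-1)
{M/w/D/Hi, M/w/D/Lo, M/w/D/Mid, M/w/E/Hi, M/w/E/Lo, M/w/E/Mid} → row (3,0) (-1,-3) (-3,-2) (-3,-2)
That's 9 distinct rows out of 36 strategies.

9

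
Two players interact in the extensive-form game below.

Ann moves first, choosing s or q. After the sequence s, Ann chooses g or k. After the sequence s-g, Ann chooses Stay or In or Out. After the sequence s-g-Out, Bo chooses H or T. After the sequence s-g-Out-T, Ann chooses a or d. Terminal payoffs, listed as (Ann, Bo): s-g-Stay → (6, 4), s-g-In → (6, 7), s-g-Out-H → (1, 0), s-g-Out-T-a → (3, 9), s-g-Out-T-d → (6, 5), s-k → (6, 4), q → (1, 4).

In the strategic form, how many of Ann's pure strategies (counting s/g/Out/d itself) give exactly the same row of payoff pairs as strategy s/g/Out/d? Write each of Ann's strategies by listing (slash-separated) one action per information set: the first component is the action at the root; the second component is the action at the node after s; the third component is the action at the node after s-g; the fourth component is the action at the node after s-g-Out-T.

1

Row for s/g/Out/d (columns H, T): (1,0) (6,5).
Every one of Ann's information sets is on the play path for some reply by Bo when Ann follows s/g/Out/d.
Changing the action at any of them therefore changes at least one column, so only s/g/Out/d itself gives this row.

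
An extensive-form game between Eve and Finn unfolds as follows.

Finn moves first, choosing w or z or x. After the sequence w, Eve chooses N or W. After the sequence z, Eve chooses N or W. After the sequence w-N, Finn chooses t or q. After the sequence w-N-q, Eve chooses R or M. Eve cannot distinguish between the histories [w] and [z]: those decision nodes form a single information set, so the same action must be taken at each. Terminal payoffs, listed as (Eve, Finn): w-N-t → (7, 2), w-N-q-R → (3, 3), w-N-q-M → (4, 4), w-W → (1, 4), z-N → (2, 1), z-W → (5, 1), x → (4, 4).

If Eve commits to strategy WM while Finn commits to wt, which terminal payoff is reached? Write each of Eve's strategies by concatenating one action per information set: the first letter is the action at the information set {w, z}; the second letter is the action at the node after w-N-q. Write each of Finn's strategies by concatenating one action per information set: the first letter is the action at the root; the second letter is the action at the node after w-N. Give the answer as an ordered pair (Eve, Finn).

Trace the play path from the root:
  Finn plays w
  Eve plays W at [w]
→ terminal payoff (1, 4).
(Eve's choice at the node after w-N-q is never reached on this path, so it doesn't affect the outcome.)

(1, 4)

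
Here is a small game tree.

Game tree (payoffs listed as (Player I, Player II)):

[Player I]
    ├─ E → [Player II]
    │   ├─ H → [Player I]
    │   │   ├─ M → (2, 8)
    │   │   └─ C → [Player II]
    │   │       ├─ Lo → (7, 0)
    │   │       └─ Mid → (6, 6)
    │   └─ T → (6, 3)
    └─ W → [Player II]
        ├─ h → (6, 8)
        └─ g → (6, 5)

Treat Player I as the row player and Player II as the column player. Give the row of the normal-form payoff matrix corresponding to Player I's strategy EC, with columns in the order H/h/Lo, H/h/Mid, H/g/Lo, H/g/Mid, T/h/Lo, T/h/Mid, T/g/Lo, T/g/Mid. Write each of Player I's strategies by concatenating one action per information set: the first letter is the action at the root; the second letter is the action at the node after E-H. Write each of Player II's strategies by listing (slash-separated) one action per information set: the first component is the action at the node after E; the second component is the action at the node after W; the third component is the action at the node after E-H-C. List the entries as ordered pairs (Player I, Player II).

vs H/h/Lo: Player I plays E → Player II plays H at [E] → Player I plays C at [E-H] → Player II plays Lo at [E-H-C] → (7, 0)
vs H/h/Mid: Player I plays E → Player II plays H at [E] → Player I plays C at [E-H] → Player II plays Mid at [E-H-C] → (6, 6)
vs H/g/Lo: Player I plays E → Player II plays H at [E] → Player I plays C at [E-H] → Player II plays Lo at [E-H-C] → (7, 0)
vs H/g/Mid: Player I plays E → Player II plays H at [E] → Player I plays C at [E-H] → Player II plays Mid at [E-H-C] → (6, 6)
vs T/h/Lo: Player I plays E → Player II plays T at [E] → (6, 3)
vs T/h/Mid: Player I plays E → Player II plays T at [E] → (6, 3)
vs T/g/Lo: Player I plays E → Player II plays T at [E] → (6, 3)
vs T/g/Mid: Player I plays E → Player II plays T at [E] → (6, 3)

(7,0) (6,6) (7,0) (6,6) (6,3) (6,3) (6,3) (6,3)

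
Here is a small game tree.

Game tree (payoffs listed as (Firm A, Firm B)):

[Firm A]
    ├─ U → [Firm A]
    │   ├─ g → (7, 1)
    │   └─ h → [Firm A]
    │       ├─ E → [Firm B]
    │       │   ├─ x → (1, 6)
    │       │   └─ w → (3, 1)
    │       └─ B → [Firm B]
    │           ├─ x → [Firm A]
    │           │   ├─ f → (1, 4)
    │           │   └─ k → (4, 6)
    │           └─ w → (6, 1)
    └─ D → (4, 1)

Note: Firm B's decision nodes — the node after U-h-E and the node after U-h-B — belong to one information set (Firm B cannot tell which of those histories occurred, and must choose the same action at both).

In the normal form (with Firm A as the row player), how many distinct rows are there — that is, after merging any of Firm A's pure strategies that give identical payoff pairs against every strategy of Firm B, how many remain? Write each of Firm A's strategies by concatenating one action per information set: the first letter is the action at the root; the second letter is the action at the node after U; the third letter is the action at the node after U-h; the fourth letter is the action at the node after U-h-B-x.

5

Firm A has 16 pure strategies: UgEf, UgEk, UgBf, UgBk, UhEf, UhEk, UhBf, UhBk, DgEf, DgEk, DgBf, DgBk, DhEf, DhEk, DhBf, DhBk. Columns: x, w.
{UgEf, UgEk, UgBf, UgBk} → row (7,1) (7,1)
{UhEf, UhEk} → row (1,6) (3,1)
{UhBf} → row (1,4) (6,1)
{UhBk} → row (4,6) (6,1)
{DgEf, DgEk, DgBf, DgBk, DhEf, DhEk, DhBf, DhBk} → row (4,1) (4,1)
That's 5 distinct rows out of 16 strategies.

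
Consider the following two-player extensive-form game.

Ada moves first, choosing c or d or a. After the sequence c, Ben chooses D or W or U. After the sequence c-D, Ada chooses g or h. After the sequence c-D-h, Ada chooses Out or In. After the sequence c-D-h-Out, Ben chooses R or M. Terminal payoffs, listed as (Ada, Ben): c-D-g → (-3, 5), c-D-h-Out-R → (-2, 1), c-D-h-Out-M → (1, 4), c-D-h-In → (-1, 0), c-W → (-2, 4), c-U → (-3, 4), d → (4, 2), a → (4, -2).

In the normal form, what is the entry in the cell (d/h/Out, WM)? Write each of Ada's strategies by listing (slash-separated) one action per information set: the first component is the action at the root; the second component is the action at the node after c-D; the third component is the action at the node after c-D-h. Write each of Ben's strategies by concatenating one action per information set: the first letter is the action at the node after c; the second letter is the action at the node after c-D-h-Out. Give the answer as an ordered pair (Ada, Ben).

(4, 2)

Trace the play path from the root:
  Ada plays d
→ terminal payoff (4, 2).
(Ada's choice at the node after c-D is never reached on this path, so it doesn't affect the outcome.)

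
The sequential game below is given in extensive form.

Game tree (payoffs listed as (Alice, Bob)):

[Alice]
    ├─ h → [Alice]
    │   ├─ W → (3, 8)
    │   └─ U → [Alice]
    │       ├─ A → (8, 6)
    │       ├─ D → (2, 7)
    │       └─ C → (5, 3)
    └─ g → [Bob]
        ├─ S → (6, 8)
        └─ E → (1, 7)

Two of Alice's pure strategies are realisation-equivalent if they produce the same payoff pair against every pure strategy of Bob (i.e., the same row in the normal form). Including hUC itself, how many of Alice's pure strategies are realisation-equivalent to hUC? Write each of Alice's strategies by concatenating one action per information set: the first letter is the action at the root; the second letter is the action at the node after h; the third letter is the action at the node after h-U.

Row for hUC (columns S, E): (5,3) (5,3).
Every one of Alice's information sets is on the play path for some reply by Bob when Alice follows hUC.
Changing the action at any of them therefore changes at least one column, so only hUC itself gives this row.

1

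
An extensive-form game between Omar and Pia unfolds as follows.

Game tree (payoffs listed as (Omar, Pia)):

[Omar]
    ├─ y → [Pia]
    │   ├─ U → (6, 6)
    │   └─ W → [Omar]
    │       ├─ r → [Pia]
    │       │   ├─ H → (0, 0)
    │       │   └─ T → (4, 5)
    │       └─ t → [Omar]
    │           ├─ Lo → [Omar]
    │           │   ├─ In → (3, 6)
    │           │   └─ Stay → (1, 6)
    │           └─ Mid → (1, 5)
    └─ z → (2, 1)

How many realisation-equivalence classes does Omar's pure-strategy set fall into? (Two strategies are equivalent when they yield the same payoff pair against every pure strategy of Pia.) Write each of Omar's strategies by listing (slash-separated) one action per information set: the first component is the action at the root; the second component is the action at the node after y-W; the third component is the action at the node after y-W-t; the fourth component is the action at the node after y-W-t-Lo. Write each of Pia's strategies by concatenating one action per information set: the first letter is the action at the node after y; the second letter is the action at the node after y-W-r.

Omar has 16 pure strategies: y/r/Lo/In, y/r/Lo/Stay, y/r/Mid/In, y/r/Mid/Stay, y/t/Lo/In, y/t/Lo/Stay, y/t/Mid/In, y/t/Mid/Stay, z/r/Lo/In, z/r/Lo/Stay, z/r/Mid/In, z/r/Mid/Stay, z/t/Lo/In, z/t/Lo/Stay, z/t/Mid/In, z/t/Mid/Stay. Columns: UH, UT, WH, WT.
{y/r/Lo/In, y/r/Lo/Stay, y/r/Mid/In, y/r/Mid/Stay} → row (6,6) (6,6) (0,0) (4,5)
{y/t/Lo/In} → row (6,6) (6,6) (3,6) (3,6)
{y/t/Lo/Stay} → row (6,6) (6,6) (1,6) (1,6)
{y/t/Mid/In, y/t/Mid/Stay} → row (6,6) (6,6) (1,5) (1,5)
{z/r/Lo/In, z/r/Lo/Stay, z/r/Mid/In, z/r/Mid/Stay, z/t/Lo/In, z/t/Lo/Stay, z/t/Mid/In, z/t/Mid/Stay} → row (2,1) (2,1) (2,1) (2,1)
That's 5 distinct rows out of 16 strategies.

5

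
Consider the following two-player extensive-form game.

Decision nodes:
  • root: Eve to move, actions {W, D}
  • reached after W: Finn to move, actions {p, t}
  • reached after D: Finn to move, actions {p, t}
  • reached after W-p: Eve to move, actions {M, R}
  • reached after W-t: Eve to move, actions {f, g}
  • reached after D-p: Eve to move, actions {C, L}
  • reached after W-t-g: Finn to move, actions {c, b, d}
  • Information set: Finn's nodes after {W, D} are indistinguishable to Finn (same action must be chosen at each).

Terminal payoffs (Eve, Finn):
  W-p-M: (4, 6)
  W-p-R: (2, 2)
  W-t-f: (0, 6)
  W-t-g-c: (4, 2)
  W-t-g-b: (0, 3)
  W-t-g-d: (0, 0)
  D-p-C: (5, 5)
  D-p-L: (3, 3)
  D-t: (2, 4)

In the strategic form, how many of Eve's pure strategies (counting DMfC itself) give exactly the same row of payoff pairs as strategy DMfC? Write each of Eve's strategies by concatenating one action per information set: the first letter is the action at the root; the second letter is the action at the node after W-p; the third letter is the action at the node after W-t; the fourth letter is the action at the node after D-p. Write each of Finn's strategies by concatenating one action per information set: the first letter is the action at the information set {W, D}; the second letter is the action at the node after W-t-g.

4

Row for DMfC (columns pc, pb, pd, tc, tb, td): (5,5) (5,5) (5,5) (2,4) (2,4) (2,4).
Under DMfC, Eve's choice at the node after W-p and at the node after W-t can never be reached regardless of what Finn does, so varying those choices leaves every outcome unchanged.
Holding the reachable choices fixed and varying the unreachable ones freely already gives 2 × 2 = 4 equivalent strategies.
No other strategy reproduces this row, so those 4 are the full class: DMfC, DMgC, DRfC, DRgC.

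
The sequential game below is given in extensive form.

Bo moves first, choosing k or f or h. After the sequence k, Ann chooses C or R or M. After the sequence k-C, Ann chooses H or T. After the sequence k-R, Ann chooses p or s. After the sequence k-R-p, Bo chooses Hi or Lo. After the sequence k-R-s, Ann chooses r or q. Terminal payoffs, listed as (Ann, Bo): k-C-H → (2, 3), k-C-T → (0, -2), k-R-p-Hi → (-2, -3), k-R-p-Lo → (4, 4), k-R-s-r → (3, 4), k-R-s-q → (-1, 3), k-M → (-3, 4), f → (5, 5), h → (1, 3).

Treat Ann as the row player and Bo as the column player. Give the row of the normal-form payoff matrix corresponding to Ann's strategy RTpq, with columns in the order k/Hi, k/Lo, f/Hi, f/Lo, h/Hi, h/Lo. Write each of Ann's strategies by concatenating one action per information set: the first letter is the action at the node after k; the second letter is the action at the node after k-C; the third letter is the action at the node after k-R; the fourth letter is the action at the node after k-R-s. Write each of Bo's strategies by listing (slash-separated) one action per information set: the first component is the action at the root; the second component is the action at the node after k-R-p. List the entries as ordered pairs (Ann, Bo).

(-2,-3) (4,4) (5,5) (5,5) (1,3) (1,3)

vs k/Hi: Bo plays k → Ann plays R at [k] → Ann plays p at [k-R] → Bo plays Hi at [k-R-p] → (-2, -3)
vs k/Lo: Bo plays k → Ann plays R at [k] → Ann plays p at [k-R] → Bo plays Lo at [k-R-p] → (4, 4)
vs f/Hi: Bo plays f → (5, 5)
vs f/Lo: Bo plays f → (5, 5)
vs h/Hi: Bo plays h → (1, 3)
vs h/Lo: Bo plays h → (1, 3)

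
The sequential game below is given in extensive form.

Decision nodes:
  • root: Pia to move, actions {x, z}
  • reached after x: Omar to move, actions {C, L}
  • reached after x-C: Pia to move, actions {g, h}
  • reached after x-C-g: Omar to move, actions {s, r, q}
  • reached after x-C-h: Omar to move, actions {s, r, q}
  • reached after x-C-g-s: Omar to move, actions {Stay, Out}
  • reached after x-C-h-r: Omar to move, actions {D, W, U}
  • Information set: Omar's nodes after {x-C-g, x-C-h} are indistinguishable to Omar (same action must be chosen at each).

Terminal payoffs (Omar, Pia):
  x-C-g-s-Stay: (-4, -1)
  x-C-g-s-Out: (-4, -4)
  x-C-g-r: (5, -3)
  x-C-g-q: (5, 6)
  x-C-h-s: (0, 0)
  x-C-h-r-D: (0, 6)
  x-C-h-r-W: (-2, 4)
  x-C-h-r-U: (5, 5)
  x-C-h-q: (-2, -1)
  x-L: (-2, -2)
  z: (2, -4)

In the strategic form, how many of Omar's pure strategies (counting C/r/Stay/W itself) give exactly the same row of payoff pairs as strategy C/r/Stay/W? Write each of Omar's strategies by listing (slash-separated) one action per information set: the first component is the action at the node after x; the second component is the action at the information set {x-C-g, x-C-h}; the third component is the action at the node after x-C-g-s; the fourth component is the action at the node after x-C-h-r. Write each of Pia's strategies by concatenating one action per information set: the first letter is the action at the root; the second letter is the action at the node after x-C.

2

Row for C/r/Stay/W (columns xg, xh, zg, zh): (5,-3) (-2,4) (2,-4) (2,-4).
Under C/r/Stay/W, Omar's choice at the node after x-C-g-s can never be reached regardless of what Pia does, so varying those choices leaves every outcome unchanged.
Holding the reachable choices fixed and varying the unreachable one freely already gives 2 equivalent strategies.
No other strategy reproduces this row, so those 2 are the full class: C/r/Stay/W, C/r/Out/W.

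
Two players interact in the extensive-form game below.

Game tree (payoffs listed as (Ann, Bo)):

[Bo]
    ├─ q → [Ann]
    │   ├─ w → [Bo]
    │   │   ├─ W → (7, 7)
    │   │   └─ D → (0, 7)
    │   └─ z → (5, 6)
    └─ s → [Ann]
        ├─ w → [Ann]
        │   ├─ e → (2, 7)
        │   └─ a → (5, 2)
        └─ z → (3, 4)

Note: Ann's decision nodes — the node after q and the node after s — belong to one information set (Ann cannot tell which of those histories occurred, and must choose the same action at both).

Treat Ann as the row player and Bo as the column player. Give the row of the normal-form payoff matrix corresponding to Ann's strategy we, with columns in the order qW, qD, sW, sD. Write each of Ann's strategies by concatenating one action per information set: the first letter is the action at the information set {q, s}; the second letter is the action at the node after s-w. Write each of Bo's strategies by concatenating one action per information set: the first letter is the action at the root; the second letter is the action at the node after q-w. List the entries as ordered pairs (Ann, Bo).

vs qW: Bo plays q → Ann plays w at [q] → Bo plays W at [q-w] → (7, 7)
vs qD: Bo plays q → Ann plays w at [q] → Bo plays D at [q-w] → (0, 7)
vs sW: Bo plays s → Ann plays w at [s] → Ann plays e at [s-w] → (2, 7)
vs sD: Bo plays s → Ann plays w at [s] → Ann plays e at [s-w] → (2, 7)

(7,7) (0,7) (2,7) (2,7)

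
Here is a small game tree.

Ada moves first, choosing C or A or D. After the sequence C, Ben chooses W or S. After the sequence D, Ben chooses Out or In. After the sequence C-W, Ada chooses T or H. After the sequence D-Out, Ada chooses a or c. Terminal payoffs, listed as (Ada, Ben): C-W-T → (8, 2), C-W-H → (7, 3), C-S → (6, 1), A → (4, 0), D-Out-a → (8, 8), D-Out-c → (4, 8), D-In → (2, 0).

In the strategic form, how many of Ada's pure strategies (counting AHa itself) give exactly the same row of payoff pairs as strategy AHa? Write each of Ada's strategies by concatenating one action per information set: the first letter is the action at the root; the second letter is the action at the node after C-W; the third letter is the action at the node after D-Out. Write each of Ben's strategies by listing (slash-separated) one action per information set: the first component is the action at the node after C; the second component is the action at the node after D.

Row for AHa (columns W/Out, W/In, S/Out, S/In): (4,0) (4,0) (4,0) (4,0).
Under AHa, Ada's choice at the node after C-W and at the node after D-Out can never be reached regardless of what Ben does, so varying those choices leaves every outcome unchanged.
Holding the reachable choices fixed and varying the unreachable ones freely already gives 2 × 2 = 4 equivalent strategies.
No other strategy reproduces this row, so those 4 are the full class: ATa, ATc, AHa, AHc.

4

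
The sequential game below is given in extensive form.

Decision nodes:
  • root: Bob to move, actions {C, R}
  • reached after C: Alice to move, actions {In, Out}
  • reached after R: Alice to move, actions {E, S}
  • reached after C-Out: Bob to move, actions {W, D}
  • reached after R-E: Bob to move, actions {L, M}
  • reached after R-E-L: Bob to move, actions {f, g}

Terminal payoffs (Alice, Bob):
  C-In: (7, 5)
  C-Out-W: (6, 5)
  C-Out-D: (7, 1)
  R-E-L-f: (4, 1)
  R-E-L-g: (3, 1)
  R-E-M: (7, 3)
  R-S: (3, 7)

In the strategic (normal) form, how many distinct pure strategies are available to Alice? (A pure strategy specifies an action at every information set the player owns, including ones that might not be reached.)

Alice owns the node after C with actions {In, Out} — two choices.
Alice owns the node after R with actions {E, S} — two choices.
A pure strategy fixes one action at each information set independently, so the count is the product 2 × 2 = 4.

4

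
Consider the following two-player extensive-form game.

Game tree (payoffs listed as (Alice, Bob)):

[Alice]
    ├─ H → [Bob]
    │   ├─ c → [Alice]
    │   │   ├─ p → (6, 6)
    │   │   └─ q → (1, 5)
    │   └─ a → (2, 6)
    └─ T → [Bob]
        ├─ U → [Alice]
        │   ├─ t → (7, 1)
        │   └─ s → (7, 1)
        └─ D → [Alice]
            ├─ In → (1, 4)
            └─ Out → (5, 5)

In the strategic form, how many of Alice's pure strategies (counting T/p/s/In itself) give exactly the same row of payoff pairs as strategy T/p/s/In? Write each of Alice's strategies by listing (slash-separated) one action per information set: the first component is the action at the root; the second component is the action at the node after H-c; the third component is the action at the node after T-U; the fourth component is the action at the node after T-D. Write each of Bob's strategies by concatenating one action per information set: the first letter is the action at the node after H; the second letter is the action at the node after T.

Row for T/p/s/In (columns cU, cD, aU, aD): (7,1) (1,4) (7,1) (1,4).
Under T/p/s/In, Alice's choice at the node after H-c can never be reached regardless of what Bob does, so varying those choices leaves every outcome unchanged.
Holding the reachable choices fixed and varying the unreachable one freely already gives 2 equivalent strategies.
Checking the remaining rows, T/p/t/In, T/q/t/In also happen to give the same payoffs in every column, bringing the total to 4: T/p/t/In, T/p/s/In, T/q/t/In, T/q/s/In.

4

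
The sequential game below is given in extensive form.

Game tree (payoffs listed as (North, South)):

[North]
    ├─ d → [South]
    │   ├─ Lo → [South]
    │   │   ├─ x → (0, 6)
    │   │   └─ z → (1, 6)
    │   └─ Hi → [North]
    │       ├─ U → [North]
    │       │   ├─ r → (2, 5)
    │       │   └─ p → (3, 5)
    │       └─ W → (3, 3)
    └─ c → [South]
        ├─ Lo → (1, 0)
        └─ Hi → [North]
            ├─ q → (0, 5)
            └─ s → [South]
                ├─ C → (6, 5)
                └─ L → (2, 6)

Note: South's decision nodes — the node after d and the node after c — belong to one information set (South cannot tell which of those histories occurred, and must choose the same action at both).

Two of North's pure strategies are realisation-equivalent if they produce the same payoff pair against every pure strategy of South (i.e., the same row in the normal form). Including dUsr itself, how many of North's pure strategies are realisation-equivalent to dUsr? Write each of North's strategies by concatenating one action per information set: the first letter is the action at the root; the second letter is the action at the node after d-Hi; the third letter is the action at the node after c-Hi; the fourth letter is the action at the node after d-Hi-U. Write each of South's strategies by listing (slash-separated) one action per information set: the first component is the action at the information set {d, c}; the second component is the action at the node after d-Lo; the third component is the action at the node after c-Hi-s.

Row for dUsr (columns Lo/x/C, Lo/x/L, Lo/z/C, Lo/z/L, Hi/x/C, Hi/x/L, Hi/z/C, Hi/z/L): (0,6) (0,6) (1,6) (1,6) (2,5) (2,5) (2,5) (2,5).
Under dUsr, North's choice at the node after c-Hi can never be reached regardless of what South does, so varying those choices leaves every outcome unchanged.
Holding the reachable choices fixed and varying the unreachable one freely already gives 2 equivalent strategies.
No other strategy reproduces this row, so those 2 are the full class: dUqr, dUsr.

2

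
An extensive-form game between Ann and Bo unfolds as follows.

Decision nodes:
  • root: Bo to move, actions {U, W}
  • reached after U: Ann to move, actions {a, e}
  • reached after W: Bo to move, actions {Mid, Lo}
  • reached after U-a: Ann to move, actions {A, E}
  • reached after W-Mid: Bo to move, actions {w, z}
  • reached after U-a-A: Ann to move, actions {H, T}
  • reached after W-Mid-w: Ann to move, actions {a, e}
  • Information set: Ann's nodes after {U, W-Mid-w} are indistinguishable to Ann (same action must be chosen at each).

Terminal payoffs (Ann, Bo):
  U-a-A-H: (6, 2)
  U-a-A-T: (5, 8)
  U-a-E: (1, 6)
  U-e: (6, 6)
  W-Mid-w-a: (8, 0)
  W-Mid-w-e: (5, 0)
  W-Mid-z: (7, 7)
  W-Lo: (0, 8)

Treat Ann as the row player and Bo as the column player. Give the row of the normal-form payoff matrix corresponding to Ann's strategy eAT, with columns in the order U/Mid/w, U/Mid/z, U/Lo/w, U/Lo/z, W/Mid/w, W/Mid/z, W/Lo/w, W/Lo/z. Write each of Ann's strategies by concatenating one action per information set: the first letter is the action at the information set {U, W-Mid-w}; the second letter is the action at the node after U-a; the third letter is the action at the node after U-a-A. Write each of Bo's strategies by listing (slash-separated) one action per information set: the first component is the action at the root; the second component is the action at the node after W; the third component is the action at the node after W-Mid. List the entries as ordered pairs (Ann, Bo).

vs U/Mid/w: Bo plays U → Ann plays e at [U] → (6, 6)
vs U/Mid/z: Bo plays U → Ann plays e at [U] → (6, 6)
vs U/Lo/w: Bo plays U → Ann plays e at [U] → (6, 6)
vs U/Lo/z: Bo plays U → Ann plays e at [U] → (6, 6)
vs W/Mid/w: Bo plays W → Bo plays Mid at [W] → Bo plays w at [W-Mid] → Ann plays e at [W-Mid-w] → (5, 0)
vs W/Mid/z: Bo plays W → Bo plays Mid at [W] → Bo plays z at [W-Mid] → (7, 7)
vs W/Lo/w: Bo plays W → Bo plays Lo at [W] → (0, 8)
vs W/Lo/z: Bo plays W → Bo plays Lo at [W] → (0, 8)

(6,6) (6,6) (6,6) (6,6) (5,0) (7,7) (0,8) (0,8)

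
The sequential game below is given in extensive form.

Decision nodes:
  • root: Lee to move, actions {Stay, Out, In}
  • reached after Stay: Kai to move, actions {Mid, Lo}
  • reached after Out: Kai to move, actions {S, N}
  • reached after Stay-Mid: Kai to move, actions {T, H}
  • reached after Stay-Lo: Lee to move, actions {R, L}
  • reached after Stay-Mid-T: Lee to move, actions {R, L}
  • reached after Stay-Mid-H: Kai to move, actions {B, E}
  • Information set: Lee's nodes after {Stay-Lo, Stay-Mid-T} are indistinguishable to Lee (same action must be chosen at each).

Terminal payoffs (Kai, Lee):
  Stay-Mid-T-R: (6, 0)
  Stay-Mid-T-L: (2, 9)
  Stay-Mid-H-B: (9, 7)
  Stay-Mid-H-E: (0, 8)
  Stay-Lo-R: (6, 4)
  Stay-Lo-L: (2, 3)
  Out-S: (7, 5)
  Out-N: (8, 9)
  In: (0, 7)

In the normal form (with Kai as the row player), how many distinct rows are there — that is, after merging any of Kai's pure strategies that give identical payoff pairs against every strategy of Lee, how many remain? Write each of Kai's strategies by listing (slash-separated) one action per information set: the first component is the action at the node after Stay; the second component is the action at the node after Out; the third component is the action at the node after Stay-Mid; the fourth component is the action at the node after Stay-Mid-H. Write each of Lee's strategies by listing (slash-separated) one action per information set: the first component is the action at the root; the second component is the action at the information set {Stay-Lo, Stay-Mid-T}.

Kai has 16 pure strategies: Mid/S/T/B, Mid/S/T/E, Mid/S/H/B, Mid/S/H/E, Mid/N/T/B, Mid/N/T/E, Mid/N/H/B, Mid/N/H/E, Lo/S/T/B, Lo/S/T/E, Lo/S/H/B, Lo/S/H/E, Lo/N/T/B, Lo/N/T/E, Lo/N/H/B, Lo/N/H/E. Columns: Stay/R, Stay/L, Out/R, Out/L, In/R, In/L.
{Mid/S/T/B, Mid/S/T/E} → row (6,0) (2,9) (7,5) (7,5) (0,7) (0,7)
{Mid/S/H/B} → row (9,7) (9,7) (7,5) (7,5) (0,7) (0,7)
{Mid/S/H/E} → row (0,8) (0,8) (7,5) (7,5) (0,7) (0,7)
{Mid/N/T/B, Mid/N/T/E} → row (6,0) (2,9) (8,9) (8,9) (0,7) (0,7)
{Mid/N/H/B} → row (9,7) (9,7) (8,9) (8,9) (0,7) (0,7)
{Mid/N/H/E} → row (0,8) (0,8) (8,9) (8,9) (0,7) (0,7)
{Lo/S/T/B, Lo/S/T/E, Lo/S/H/B, Lo/S/H/E} → row (6,4) (2,3) (7,5) (7,5) (0,7) (0,7)
{Lo/N/T/B, Lo/N/T/E, Lo/N/H/B, Lo/N/H/E} → row (6,4) (2,3) (8,9) (8,9) (0,7) (0,7)
That's 8 distinct rows out of 16 strategies.

8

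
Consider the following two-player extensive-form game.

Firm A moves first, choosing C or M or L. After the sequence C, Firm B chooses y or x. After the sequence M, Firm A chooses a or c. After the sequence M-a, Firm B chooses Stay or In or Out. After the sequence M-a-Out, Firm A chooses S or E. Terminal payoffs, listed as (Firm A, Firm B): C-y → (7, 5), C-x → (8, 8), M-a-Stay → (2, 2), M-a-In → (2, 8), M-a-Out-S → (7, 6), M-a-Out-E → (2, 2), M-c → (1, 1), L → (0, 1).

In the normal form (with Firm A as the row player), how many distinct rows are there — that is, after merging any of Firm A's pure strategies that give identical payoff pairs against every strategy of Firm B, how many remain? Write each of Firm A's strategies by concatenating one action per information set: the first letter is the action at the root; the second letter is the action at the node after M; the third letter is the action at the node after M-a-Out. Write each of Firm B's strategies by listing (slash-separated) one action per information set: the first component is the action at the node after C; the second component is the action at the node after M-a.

Firm A has 12 pure strategies: CaS, CaE, CcS, CcE, MaS, MaE, McS, McE, LaS, LaE, LcS, LcE. Columns: y/Stay, y/In, y/Out, x/Stay, x/In, x/Out.
{CaS, CaE, CcS, CcE} → row (7,5) (7,5) (7,5) (8,8) (8,8) (8,8)
{MaS} → row (2,2) (2,8) (7,6) (2,2) (2,8) (7,6)
{MaE} → row (2,2) (2,8) (2,2) (2,2) (2,8) (2,2)
{McS, McE} → row (1,1) (1,1) (1,1) (1,1) (1,1) (1,1)
{LaS, LaE, LcS, LcE} → row (0,1) (0,1) (0,1) (0,1) (0,1) (0,1)
That's 5 distinct rows out of 12 strategies.

5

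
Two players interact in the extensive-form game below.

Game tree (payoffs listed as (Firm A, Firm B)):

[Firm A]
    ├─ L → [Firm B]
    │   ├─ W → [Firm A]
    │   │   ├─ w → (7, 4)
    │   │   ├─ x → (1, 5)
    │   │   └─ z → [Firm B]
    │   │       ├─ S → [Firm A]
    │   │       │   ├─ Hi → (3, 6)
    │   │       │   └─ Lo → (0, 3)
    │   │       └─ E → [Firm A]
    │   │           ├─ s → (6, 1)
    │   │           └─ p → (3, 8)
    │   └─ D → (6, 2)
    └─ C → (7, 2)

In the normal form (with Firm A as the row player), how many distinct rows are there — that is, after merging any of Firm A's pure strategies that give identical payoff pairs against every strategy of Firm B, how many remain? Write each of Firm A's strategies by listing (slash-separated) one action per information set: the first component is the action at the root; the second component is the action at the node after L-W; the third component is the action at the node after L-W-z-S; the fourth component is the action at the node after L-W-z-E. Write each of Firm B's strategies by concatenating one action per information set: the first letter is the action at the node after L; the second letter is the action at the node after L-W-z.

Firm A has 24 pure strategies: L/w/Hi/s, L/w/Hi/p, L/w/Lo/s, L/w/Lo/p, L/x/Hi/s, L/x/Hi/p, L/x/Lo/s, L/x/Lo/p, L/z/Hi/s, L/z/Hi/p, L/z/Lo/s, L/z/Lo/p, C/w/Hi/s, C/w/Hi/p, C/w/Lo/s, C/w/Lo/p, C/x/Hi/s, C/x/Hi/p, C/x/Lo/s, C/x/Lo/p, C/z/Hi/s, C/z/Hi/p, C/z/Lo/s, C/z/Lo/p. Columns: WS, WE, DS, DE.
{L/w/Hi/s, L/w/Hi/p, L/w/Lo/s, L/w/Lo/p} → row (7,4) (7,4) (6,2) (6,2)
{L/x/Hi/s, L/x/Hi/p, L/x/Lo/s, L/x/Lo/p} → row (1,5) (1,5) (6,2) (6,2)
{L/z/Hi/s} → row (3,6) (6,1) (6,2) (6,2)
{L/z/Hi/p} → row (3,6) (3,8) (6,2) (6,2)
{L/z/Lo/s} → row (0,3) (6,1) (6,2) (6,2)
{L/z/Lo/p} → row (0,3) (3,8) (6,2) (6,2)
{C/w/Hi/s, C/w/Hi/p, C/w/Lo/s, C/w/Lo/p, C/x/Hi/s, C/x/Hi/p, C/x/Lo/s, C/x/Lo/p, C/z/Hi/s, C/z/Hi/p, C/z/Lo/s, C/z/Lo/p} → row (7,2) (7,2) (7,2) (7,2)
That's 7 distinct rows out of 24 strategies.

7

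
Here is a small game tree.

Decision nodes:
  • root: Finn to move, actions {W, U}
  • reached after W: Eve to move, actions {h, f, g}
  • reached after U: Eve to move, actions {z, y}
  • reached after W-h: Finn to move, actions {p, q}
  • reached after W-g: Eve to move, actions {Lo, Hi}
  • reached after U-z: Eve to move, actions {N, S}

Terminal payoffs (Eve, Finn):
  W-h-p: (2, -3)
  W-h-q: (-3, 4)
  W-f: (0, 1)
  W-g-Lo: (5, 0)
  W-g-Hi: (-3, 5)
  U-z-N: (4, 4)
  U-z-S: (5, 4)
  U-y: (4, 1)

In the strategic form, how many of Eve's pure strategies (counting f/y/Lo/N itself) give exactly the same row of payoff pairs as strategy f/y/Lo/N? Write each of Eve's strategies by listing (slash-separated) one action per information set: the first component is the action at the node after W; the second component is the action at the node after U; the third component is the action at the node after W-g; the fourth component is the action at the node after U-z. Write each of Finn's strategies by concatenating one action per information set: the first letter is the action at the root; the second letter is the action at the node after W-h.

Row for f/y/Lo/N (columns Wp, Wq, Up, Uq): (0,1) (0,1) (4,1) (4,1).
Under f/y/Lo/N, Eve's choice at the node after W-g and at the node after U-z can never be reached regardless of what Finn does, so varying those choices leaves every outcome unchanged.
Holding the reachable choices fixed and varying the unreachable ones freely already gives 2 × 2 = 4 equivalent strategies.
No other strategy reproduces this row, so those 4 are the full class: f/y/Lo/N, f/y/Lo/S, f/y/Hi/N, f/y/Hi/S.

4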